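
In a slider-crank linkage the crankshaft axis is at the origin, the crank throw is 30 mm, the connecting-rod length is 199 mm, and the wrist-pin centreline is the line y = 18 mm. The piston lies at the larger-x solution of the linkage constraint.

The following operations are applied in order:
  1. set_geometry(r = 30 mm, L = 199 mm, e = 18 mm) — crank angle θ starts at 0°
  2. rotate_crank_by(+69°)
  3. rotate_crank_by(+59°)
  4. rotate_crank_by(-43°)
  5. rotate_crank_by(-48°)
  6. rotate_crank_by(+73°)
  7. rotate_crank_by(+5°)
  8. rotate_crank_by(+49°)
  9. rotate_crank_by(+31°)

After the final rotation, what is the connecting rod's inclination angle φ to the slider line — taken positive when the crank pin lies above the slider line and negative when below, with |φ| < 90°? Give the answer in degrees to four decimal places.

set_geometry: r = 30 mm, L = 199 mm, e = 18 mm; θ ← 0°
rotate_crank_by(+69°): θ ← 0° +69° = 69°
rotate_crank_by(+59°): θ ← 69° +59° = 128°
rotate_crank_by(-43°): θ ← 128° -43° = 85°
rotate_crank_by(-48°): θ ← 85° -48° = 37°
rotate_crank_by(+73°): θ ← 37° +73° = 110°
rotate_crank_by(+5°): θ ← 110° +5° = 115°
rotate_crank_by(+49°): θ ← 115° +49° = 164°
rotate_crank_by(+31°): θ ← 164° +31° = 195°
crank pin P = (r cos θ, r sin θ) = (-28.977775, -7.764571)
h = r sin θ − e = -7.764571 − 18 = -25.764571
sin φ = h / L = -25.764571 / 199 = -0.12947021
φ = arcsin(-0.12947021) = -7.438979°

-7.4390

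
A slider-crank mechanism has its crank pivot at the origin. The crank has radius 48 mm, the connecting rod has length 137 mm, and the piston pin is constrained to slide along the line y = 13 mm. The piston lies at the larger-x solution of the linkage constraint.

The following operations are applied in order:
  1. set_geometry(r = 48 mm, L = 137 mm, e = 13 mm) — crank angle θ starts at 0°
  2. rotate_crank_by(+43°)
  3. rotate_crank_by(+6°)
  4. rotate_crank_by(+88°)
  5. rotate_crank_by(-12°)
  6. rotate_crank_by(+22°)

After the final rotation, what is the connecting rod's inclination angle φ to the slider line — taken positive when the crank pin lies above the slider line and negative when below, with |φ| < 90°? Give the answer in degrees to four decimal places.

5.5050

set_geometry: r = 48 mm, L = 137 mm, e = 13 mm; θ ← 0°
rotate_crank_by(+43°): θ ← 0° +43° = 43°
rotate_crank_by(+6°): θ ← 43° +6° = 49°
rotate_crank_by(+88°): θ ← 49° +88° = 137°
rotate_crank_by(-12°): θ ← 137° -12° = 125°
rotate_crank_by(+22°): θ ← 125° +22° = 147°
crank pin P = (r cos θ, r sin θ) = (-40.256187, 26.142674)
h = r sin θ − e = 26.142674 − 13 = 13.142674
sin φ = h / L = 13.142674 / 137 = 0.09593192
φ = arcsin(0.09593192) = 5.504960°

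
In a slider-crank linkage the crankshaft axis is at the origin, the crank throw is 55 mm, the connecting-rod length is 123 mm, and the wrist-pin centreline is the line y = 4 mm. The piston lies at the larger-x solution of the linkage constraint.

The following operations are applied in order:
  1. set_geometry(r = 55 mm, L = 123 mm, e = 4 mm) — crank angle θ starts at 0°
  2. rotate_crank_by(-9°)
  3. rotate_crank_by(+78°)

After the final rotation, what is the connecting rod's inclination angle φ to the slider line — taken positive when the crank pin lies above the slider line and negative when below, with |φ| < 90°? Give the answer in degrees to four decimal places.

set_geometry: r = 55 mm, L = 123 mm, e = 4 mm; θ ← 0°
rotate_crank_by(-9°): θ ← 0° -9° = -9°
rotate_crank_by(+78°): θ ← -9° +78° = 69°
crank pin P = (r cos θ, r sin θ) = (19.710237, 51.346923)
h = r sin θ − e = 51.346923 − 4 = 47.346923
sin φ = h / L = 47.346923 / 123 = 0.38493434
φ = arcsin(0.38493434) = 22.639664°

22.6397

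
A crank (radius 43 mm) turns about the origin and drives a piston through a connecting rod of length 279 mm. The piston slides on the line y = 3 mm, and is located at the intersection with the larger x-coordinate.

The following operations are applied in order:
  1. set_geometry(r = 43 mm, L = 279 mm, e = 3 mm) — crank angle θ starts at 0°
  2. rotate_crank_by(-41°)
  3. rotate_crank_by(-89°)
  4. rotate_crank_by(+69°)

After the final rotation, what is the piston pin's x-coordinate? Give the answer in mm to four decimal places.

296.8757

set_geometry: r = 43 mm, L = 279 mm, e = 3 mm; θ ← 0°
rotate_crank_by(-41°): θ ← 0° -41° = -41°
rotate_crank_by(-89°): θ ← -41° -89° = -130°
rotate_crank_by(+69°): θ ← -130° +69° = -61°
crank pin P = (r cos θ, r sin θ) = (20.846814, -37.608647)
h = r sin θ − e = -37.608647 − 3 = -40.608647
x = r cos θ + √(L² − h²) = 20.846814 + √(77841.0 − 1649.0622) = 20.846814 + 276.028871 = 296.875685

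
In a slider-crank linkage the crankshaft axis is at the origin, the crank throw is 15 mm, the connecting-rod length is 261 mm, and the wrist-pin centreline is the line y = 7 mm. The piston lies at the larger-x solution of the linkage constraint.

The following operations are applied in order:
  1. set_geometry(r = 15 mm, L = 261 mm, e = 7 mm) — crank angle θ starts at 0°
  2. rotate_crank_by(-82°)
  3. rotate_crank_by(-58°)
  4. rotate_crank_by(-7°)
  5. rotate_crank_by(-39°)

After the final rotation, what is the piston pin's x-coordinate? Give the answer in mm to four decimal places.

246.0256

set_geometry: r = 15 mm, L = 261 mm, e = 7 mm; θ ← 0°
rotate_crank_by(-82°): θ ← 0° -82° = -82°
rotate_crank_by(-58°): θ ← -82° -58° = -140°
rotate_crank_by(-7°): θ ← -140° -7° = -147°
rotate_crank_by(-39°): θ ← -147° -39° = -186°
crank pin P = (r cos θ, r sin θ) = (-14.917828, 1.567927)
h = r sin θ − e = 1.567927 − 7 = -5.432073
x = r cos θ + √(L² − h²) = -14.917828 + √(68121.0 − 29.5074) = -14.917828 + 260.943466 = 246.025638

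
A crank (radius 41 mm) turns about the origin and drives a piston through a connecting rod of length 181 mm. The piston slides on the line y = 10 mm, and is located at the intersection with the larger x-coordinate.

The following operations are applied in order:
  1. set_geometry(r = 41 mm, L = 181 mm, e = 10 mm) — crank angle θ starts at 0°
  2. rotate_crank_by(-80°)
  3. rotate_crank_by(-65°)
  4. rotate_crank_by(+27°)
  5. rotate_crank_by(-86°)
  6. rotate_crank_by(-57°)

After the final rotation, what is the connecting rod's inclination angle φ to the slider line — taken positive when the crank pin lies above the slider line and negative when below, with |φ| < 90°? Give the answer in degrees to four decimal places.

set_geometry: r = 41 mm, L = 181 mm, e = 10 mm; θ ← 0°
rotate_crank_by(-80°): θ ← 0° -80° = -80°
rotate_crank_by(-65°): θ ← -80° -65° = -145°
rotate_crank_by(+27°): θ ← -145° +27° = -118°
rotate_crank_by(-86°): θ ← -118° -86° = -204°
rotate_crank_by(-57°): θ ← -204° -57° = -261°
crank pin P = (r cos θ, r sin θ) = (-6.413813, 40.495222)
h = r sin θ − e = 40.495222 − 10 = 30.495222
sin φ = h / L = 30.495222 / 181 = 0.16848189
φ = arcsin(0.16848189) = 9.699565°

9.6996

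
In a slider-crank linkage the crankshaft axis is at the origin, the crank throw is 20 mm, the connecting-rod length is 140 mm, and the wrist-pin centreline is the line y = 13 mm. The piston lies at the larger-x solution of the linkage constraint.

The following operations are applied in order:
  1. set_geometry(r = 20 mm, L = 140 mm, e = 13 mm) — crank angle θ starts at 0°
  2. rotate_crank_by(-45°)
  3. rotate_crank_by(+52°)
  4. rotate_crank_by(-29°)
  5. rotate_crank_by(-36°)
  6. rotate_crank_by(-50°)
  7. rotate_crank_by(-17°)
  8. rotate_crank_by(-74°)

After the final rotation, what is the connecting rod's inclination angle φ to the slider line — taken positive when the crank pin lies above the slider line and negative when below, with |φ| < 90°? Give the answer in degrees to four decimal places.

set_geometry: r = 20 mm, L = 140 mm, e = 13 mm; θ ← 0°
rotate_crank_by(-45°): θ ← 0° -45° = -45°
rotate_crank_by(+52°): θ ← -45° +52° = 7°
rotate_crank_by(-29°): θ ← 7° -29° = -22°
rotate_crank_by(-36°): θ ← -22° -36° = -58°
rotate_crank_by(-50°): θ ← -58° -50° = -108°
rotate_crank_by(-17°): θ ← -108° -17° = -125°
rotate_crank_by(-74°): θ ← -125° -74° = -199°
crank pin P = (r cos θ, r sin θ) = (-18.910372, 6.511363)
h = r sin θ − e = 6.511363 − 13 = -6.488637
sin φ = h / L = -6.488637 / 140 = -0.04634741
φ = arcsin(-0.04634741) = -2.656462°

-2.6565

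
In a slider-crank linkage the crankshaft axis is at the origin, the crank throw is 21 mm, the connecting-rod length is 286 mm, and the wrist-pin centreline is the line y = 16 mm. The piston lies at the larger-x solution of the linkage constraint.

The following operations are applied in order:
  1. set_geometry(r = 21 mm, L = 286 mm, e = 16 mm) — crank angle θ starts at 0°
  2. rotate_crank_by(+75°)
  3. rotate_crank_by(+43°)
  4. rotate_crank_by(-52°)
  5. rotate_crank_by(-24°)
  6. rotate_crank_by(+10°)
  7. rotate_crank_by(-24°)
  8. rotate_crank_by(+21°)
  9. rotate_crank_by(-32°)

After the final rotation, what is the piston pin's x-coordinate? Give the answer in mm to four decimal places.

set_geometry: r = 21 mm, L = 286 mm, e = 16 mm; θ ← 0°
rotate_crank_by(+75°): θ ← 0° +75° = 75°
rotate_crank_by(+43°): θ ← 75° +43° = 118°
rotate_crank_by(-52°): θ ← 118° -52° = 66°
rotate_crank_by(-24°): θ ← 66° -24° = 42°
rotate_crank_by(+10°): θ ← 42° +10° = 52°
rotate_crank_by(-24°): θ ← 52° -24° = 28°
rotate_crank_by(+21°): θ ← 28° +21° = 49°
rotate_crank_by(-32°): θ ← 49° -32° = 17°
crank pin P = (r cos θ, r sin θ) = (20.082400, 6.139806)
h = r sin θ − e = 6.139806 − 16 = -9.860194
x = r cos θ + √(L² − h²) = 20.082400 + √(81796.0 − 97.2234) = 20.082400 + 285.829978 = 305.912378

305.9124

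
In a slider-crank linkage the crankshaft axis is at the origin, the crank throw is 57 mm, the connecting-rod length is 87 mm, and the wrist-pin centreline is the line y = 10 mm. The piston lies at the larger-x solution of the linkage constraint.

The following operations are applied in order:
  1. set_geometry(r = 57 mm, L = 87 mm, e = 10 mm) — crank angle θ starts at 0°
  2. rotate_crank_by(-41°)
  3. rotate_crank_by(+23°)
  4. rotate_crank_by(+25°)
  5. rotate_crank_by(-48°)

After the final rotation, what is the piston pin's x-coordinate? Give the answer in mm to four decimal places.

115.9751

set_geometry: r = 57 mm, L = 87 mm, e = 10 mm; θ ← 0°
rotate_crank_by(-41°): θ ← 0° -41° = -41°
rotate_crank_by(+23°): θ ← -41° +23° = -18°
rotate_crank_by(+25°): θ ← -18° +25° = 7°
rotate_crank_by(-48°): θ ← 7° -48° = -41°
crank pin P = (r cos θ, r sin θ) = (43.018446, -37.395365)
h = r sin θ − e = -37.395365 − 10 = -47.395365
x = r cos θ + √(L² − h²) = 43.018446 + √(7569.0 − 2246.3206) = 43.018446 + 72.956695 = 115.975142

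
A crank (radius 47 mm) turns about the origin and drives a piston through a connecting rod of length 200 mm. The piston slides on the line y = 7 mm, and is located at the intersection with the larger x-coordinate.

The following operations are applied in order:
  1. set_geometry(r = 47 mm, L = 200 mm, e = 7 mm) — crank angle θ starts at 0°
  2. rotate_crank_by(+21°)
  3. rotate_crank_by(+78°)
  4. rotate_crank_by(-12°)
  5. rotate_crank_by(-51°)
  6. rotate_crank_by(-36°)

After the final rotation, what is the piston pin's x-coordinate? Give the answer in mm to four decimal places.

246.8775

set_geometry: r = 47 mm, L = 200 mm, e = 7 mm; θ ← 0°
rotate_crank_by(+21°): θ ← 0° +21° = 21°
rotate_crank_by(+78°): θ ← 21° +78° = 99°
rotate_crank_by(-12°): θ ← 99° -12° = 87°
rotate_crank_by(-51°): θ ← 87° -51° = 36°
rotate_crank_by(-36°): θ ← 36° -36° = 0°
crank pin P = (r cos θ, r sin θ) = (47.000000, 0.000000)
h = r sin θ − e = 0.000000 − 7 = -7.000000
x = r cos θ + √(L² − h²) = 47.000000 + √(40000.0 − 49.0000) = 47.000000 + 199.877462 = 246.877462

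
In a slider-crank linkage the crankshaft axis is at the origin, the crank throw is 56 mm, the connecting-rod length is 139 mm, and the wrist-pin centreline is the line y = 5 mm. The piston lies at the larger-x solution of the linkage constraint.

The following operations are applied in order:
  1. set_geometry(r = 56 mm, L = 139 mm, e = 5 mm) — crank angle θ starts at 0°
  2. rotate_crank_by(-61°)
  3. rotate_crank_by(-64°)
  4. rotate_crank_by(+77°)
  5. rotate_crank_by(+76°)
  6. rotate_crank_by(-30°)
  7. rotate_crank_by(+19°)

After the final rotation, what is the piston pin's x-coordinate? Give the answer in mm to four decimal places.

set_geometry: r = 56 mm, L = 139 mm, e = 5 mm; θ ← 0°
rotate_crank_by(-61°): θ ← 0° -61° = -61°
rotate_crank_by(-64°): θ ← -61° -64° = -125°
rotate_crank_by(+77°): θ ← -125° +77° = -48°
rotate_crank_by(+76°): θ ← -48° +76° = 28°
rotate_crank_by(-30°): θ ← 28° -30° = -2°
rotate_crank_by(+19°): θ ← -2° +19° = 17°
crank pin P = (r cos θ, r sin θ) = (53.553066, 16.372815)
h = r sin θ − e = 16.372815 − 5 = 11.372815
x = r cos θ + √(L² − h²) = 53.553066 + √(19321.0 − 129.3409) = 53.553066 + 138.533964 = 192.087030

192.0870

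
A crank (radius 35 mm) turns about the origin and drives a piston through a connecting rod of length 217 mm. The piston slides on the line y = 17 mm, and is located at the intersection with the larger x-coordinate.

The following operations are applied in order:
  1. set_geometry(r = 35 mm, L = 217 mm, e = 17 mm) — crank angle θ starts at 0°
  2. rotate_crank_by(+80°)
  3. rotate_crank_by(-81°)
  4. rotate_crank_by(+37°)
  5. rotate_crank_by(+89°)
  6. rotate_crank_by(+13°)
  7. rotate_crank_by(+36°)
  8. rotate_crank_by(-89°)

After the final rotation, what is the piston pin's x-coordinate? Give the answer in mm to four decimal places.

set_geometry: r = 35 mm, L = 217 mm, e = 17 mm; θ ← 0°
rotate_crank_by(+80°): θ ← 0° +80° = 80°
rotate_crank_by(-81°): θ ← 80° -81° = -1°
rotate_crank_by(+37°): θ ← -1° +37° = 36°
rotate_crank_by(+89°): θ ← 36° +89° = 125°
rotate_crank_by(+13°): θ ← 125° +13° = 138°
rotate_crank_by(+36°): θ ← 138° +36° = 174°
rotate_crank_by(-89°): θ ← 174° -89° = 85°
crank pin P = (r cos θ, r sin θ) = (3.050451, 34.866814)
h = r sin θ − e = 34.866814 − 17 = 17.866814
x = r cos θ + √(L² − h²) = 3.050451 + √(47089.0 − 319.2231) = 3.050451 + 216.263212 = 219.313663

219.3137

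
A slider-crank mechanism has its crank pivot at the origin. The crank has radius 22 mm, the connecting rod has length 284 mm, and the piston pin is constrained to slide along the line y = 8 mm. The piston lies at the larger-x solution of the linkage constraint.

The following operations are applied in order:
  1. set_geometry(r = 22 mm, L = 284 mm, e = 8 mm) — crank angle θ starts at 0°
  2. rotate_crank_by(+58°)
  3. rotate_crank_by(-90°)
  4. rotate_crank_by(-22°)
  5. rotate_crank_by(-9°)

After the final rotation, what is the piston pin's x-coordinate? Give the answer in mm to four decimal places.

set_geometry: r = 22 mm, L = 284 mm, e = 8 mm; θ ← 0°
rotate_crank_by(+58°): θ ← 0° +58° = 58°
rotate_crank_by(-90°): θ ← 58° -90° = -32°
rotate_crank_by(-22°): θ ← -32° -22° = -54°
rotate_crank_by(-9°): θ ← -54° -9° = -63°
crank pin P = (r cos θ, r sin θ) = (9.987791, -19.602144)
h = r sin θ − e = -19.602144 − 8 = -27.602144
x = r cos θ + √(L² − h²) = 9.987791 + √(80656.0 − 761.8783) = 9.987791 + 282.655482 = 292.643273

292.6433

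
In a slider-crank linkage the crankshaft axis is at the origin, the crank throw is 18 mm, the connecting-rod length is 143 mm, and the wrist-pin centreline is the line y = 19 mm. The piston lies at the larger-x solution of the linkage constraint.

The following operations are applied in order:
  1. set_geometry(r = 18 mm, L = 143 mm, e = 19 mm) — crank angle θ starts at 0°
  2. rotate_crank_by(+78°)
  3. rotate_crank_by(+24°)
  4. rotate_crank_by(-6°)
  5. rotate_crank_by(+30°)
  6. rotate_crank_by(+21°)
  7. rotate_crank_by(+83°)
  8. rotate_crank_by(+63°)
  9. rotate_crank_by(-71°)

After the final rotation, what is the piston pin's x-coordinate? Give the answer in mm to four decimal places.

set_geometry: r = 18 mm, L = 143 mm, e = 19 mm; θ ← 0°
rotate_crank_by(+78°): θ ← 0° +78° = 78°
rotate_crank_by(+24°): θ ← 78° +24° = 102°
rotate_crank_by(-6°): θ ← 102° -6° = 96°
rotate_crank_by(+30°): θ ← 96° +30° = 126°
rotate_crank_by(+21°): θ ← 126° +21° = 147°
rotate_crank_by(+83°): θ ← 147° +83° = 230°
rotate_crank_by(+63°): θ ← 230° +63° = 293°
rotate_crank_by(-71°): θ ← 293° -71° = 222°
crank pin P = (r cos θ, r sin θ) = (-13.376607, -12.044351)
h = r sin θ − e = -12.044351 − 19 = -31.044351
x = r cos θ + √(L² − h²) = -13.376607 + √(20449.0 − 963.7517) = -13.376607 + 139.589571 = 126.212964

126.2130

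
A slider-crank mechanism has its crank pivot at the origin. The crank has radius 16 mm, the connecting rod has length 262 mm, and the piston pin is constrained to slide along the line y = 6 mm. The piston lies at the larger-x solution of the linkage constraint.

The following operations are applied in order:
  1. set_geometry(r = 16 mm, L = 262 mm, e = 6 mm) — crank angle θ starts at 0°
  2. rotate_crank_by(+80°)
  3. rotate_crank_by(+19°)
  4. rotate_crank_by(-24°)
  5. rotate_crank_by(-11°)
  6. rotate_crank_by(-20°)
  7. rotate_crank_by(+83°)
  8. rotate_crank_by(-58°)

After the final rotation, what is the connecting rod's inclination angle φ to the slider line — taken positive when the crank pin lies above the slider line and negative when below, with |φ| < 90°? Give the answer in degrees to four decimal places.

set_geometry: r = 16 mm, L = 262 mm, e = 6 mm; θ ← 0°
rotate_crank_by(+80°): θ ← 0° +80° = 80°
rotate_crank_by(+19°): θ ← 80° +19° = 99°
rotate_crank_by(-24°): θ ← 99° -24° = 75°
rotate_crank_by(-11°): θ ← 75° -11° = 64°
rotate_crank_by(-20°): θ ← 64° -20° = 44°
rotate_crank_by(+83°): θ ← 44° +83° = 127°
rotate_crank_by(-58°): θ ← 127° -58° = 69°
crank pin P = (r cos θ, r sin θ) = (5.733887, 14.937287)
h = r sin θ − e = 14.937287 − 6 = 8.937287
sin φ = h / L = 8.937287 / 262 = 0.03411178
φ = arcsin(0.03411178) = 1.954840°

1.9548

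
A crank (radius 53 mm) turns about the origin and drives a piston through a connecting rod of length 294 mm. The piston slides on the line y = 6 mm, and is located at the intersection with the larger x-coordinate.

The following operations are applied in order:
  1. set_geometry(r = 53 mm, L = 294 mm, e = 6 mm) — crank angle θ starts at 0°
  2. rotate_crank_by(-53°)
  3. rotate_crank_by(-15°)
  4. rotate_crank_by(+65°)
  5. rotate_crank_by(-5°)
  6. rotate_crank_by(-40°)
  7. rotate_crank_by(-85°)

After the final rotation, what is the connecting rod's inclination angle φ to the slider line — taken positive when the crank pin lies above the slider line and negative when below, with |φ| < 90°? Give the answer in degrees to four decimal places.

-8.7574

set_geometry: r = 53 mm, L = 294 mm, e = 6 mm; θ ← 0°
rotate_crank_by(-53°): θ ← 0° -53° = -53°
rotate_crank_by(-15°): θ ← -53° -15° = -68°
rotate_crank_by(+65°): θ ← -68° +65° = -3°
rotate_crank_by(-5°): θ ← -3° -5° = -8°
rotate_crank_by(-40°): θ ← -8° -40° = -48°
rotate_crank_by(-85°): θ ← -48° -85° = -133°
crank pin P = (r cos θ, r sin θ) = (-36.145913, -38.761746)
h = r sin θ − e = -38.761746 − 6 = -44.761746
sin φ = h / L = -44.761746 / 294 = -0.15225084
φ = arcsin(-0.15225084) = -8.757388°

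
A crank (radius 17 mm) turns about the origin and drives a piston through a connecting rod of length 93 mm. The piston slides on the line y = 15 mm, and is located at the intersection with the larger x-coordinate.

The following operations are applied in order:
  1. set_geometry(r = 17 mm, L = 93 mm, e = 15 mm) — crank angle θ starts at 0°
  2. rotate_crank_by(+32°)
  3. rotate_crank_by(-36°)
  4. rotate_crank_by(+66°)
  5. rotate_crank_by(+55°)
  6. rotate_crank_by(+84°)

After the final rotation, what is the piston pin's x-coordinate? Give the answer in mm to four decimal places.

74.7057

set_geometry: r = 17 mm, L = 93 mm, e = 15 mm; θ ← 0°
rotate_crank_by(+32°): θ ← 0° +32° = 32°
rotate_crank_by(-36°): θ ← 32° -36° = -4°
rotate_crank_by(+66°): θ ← -4° +66° = 62°
rotate_crank_by(+55°): θ ← 62° +55° = 117°
rotate_crank_by(+84°): θ ← 117° +84° = 201°
crank pin P = (r cos θ, r sin θ) = (-15.870867, -6.092255)
h = r sin θ − e = -6.092255 − 15 = -21.092255
x = r cos θ + √(L² − h²) = -15.870867 + √(8649.0 − 444.8832) = -15.870867 + 90.576580 = 74.705712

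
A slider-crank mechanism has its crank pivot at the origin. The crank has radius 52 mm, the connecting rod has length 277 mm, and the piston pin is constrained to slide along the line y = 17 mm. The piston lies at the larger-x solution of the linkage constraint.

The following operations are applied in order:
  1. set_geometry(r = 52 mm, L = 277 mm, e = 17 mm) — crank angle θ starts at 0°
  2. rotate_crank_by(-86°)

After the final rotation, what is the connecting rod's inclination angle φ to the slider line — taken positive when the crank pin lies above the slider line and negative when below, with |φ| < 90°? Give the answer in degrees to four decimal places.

-14.3971

set_geometry: r = 52 mm, L = 277 mm, e = 17 mm; θ ← 0°
rotate_crank_by(-86°): θ ← 0° -86° = -86°
crank pin P = (r cos θ, r sin θ) = (3.627337, -51.873331)
h = r sin θ − e = -51.873331 − 17 = -68.873331
sin φ = h / L = -68.873331 / 277 = -0.24864018
φ = arcsin(-0.24864018) = -14.397060°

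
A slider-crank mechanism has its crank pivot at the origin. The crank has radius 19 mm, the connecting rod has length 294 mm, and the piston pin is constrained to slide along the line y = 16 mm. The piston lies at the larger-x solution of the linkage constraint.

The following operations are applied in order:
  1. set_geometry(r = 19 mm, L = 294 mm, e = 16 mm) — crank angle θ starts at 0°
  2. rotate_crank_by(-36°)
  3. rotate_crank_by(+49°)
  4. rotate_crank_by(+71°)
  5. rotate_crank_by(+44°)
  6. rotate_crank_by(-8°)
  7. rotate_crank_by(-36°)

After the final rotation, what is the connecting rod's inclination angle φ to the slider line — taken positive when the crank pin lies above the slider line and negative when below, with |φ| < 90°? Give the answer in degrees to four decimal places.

set_geometry: r = 19 mm, L = 294 mm, e = 16 mm; θ ← 0°
rotate_crank_by(-36°): θ ← 0° -36° = -36°
rotate_crank_by(+49°): θ ← -36° +49° = 13°
rotate_crank_by(+71°): θ ← 13° +71° = 84°
rotate_crank_by(+44°): θ ← 84° +44° = 128°
rotate_crank_by(-8°): θ ← 128° -8° = 120°
rotate_crank_by(-36°): θ ← 120° -36° = 84°
crank pin P = (r cos θ, r sin θ) = (1.986041, 18.895916)
h = r sin θ − e = 18.895916 − 16 = 2.895916
sin φ = h / L = 2.895916 / 294 = 0.00985005
φ = arcsin(0.00985005) = 0.564376°

0.5644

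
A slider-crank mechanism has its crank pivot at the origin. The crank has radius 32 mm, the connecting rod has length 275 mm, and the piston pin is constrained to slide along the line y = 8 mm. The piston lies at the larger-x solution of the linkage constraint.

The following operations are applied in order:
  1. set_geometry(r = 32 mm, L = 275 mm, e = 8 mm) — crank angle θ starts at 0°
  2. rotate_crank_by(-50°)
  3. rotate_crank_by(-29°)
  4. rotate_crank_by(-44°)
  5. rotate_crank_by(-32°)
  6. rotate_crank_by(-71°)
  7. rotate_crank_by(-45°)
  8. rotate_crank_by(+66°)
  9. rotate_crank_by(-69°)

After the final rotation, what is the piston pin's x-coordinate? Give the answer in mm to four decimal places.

276.1898

set_geometry: r = 32 mm, L = 275 mm, e = 8 mm; θ ← 0°
rotate_crank_by(-50°): θ ← 0° -50° = -50°
rotate_crank_by(-29°): θ ← -50° -29° = -79°
rotate_crank_by(-44°): θ ← -79° -44° = -123°
rotate_crank_by(-32°): θ ← -123° -32° = -155°
rotate_crank_by(-71°): θ ← -155° -71° = -226°
rotate_crank_by(-45°): θ ← -226° -45° = -271°
rotate_crank_by(+66°): θ ← -271° +66° = -205°
rotate_crank_by(-69°): θ ← -205° -69° = -274°
crank pin P = (r cos θ, r sin θ) = (2.232207, 31.922050)
h = r sin θ − e = 31.922050 − 8 = 23.922050
x = r cos θ + √(L² − h²) = 2.232207 + √(75625.0 − 572.2645) = 2.232207 + 273.957543 = 276.189750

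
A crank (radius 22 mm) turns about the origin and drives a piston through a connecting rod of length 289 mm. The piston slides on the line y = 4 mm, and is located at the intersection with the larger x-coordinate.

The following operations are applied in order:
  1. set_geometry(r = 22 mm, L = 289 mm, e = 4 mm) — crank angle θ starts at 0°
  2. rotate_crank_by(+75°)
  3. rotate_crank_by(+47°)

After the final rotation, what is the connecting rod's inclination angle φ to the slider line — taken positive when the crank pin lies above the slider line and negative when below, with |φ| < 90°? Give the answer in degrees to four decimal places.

set_geometry: r = 22 mm, L = 289 mm, e = 4 mm; θ ← 0°
rotate_crank_by(+75°): θ ← 0° +75° = 75°
rotate_crank_by(+47°): θ ← 75° +47° = 122°
crank pin P = (r cos θ, r sin θ) = (-11.658224, 18.657058)
h = r sin θ − e = 18.657058 − 4 = 14.657058
sin φ = h / L = 14.657058 / 289 = 0.05071646
φ = arcsin(0.05071646) = 2.907087°

2.9071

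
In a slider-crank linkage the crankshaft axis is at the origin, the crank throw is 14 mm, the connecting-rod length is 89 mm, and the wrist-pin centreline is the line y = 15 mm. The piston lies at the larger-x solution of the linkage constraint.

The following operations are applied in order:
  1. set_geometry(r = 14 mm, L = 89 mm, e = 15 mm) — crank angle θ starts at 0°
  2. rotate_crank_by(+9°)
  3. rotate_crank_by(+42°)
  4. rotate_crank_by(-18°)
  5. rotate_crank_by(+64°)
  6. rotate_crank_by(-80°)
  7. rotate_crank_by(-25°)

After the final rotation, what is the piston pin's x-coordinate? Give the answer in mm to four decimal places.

set_geometry: r = 14 mm, L = 89 mm, e = 15 mm; θ ← 0°
rotate_crank_by(+9°): θ ← 0° +9° = 9°
rotate_crank_by(+42°): θ ← 9° +42° = 51°
rotate_crank_by(-18°): θ ← 51° -18° = 33°
rotate_crank_by(+64°): θ ← 33° +64° = 97°
rotate_crank_by(-80°): θ ← 97° -80° = 17°
rotate_crank_by(-25°): θ ← 17° -25° = -8°
crank pin P = (r cos θ, r sin θ) = (13.863753, -1.948423)
h = r sin θ − e = -1.948423 − 15 = -16.948423
x = r cos θ + √(L² − h²) = 13.863753 + √(7921.0 − 287.2491) = 13.863753 + 87.371339 = 101.235092

101.2351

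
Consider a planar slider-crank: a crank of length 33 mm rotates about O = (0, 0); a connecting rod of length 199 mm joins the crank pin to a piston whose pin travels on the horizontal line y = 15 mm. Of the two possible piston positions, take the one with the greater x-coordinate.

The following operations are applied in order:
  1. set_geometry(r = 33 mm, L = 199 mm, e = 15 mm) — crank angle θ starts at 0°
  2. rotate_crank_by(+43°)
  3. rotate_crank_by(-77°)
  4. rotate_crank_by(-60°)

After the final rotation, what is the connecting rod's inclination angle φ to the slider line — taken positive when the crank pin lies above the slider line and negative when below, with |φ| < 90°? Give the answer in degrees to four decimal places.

-13.9339

set_geometry: r = 33 mm, L = 199 mm, e = 15 mm; θ ← 0°
rotate_crank_by(+43°): θ ← 0° +43° = 43°
rotate_crank_by(-77°): θ ← 43° -77° = -34°
rotate_crank_by(-60°): θ ← -34° -60° = -94°
crank pin P = (r cos θ, r sin θ) = (-2.301964, -32.919614)
h = r sin θ − e = -32.919614 − 15 = -47.919614
sin φ = h / L = -47.919614 / 199 = -0.24080208
φ = arcsin(-0.24080208) = -13.933885°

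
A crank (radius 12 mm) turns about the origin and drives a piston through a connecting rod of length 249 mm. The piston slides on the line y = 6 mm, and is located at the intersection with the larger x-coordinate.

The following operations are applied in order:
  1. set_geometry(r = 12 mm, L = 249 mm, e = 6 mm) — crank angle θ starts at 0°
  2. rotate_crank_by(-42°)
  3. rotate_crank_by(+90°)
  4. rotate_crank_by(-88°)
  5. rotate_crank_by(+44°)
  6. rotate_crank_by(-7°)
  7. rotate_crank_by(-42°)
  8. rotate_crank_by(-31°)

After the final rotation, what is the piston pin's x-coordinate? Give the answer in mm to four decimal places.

251.2772

set_geometry: r = 12 mm, L = 249 mm, e = 6 mm; θ ← 0°
rotate_crank_by(-42°): θ ← 0° -42° = -42°
rotate_crank_by(+90°): θ ← -42° +90° = 48°
rotate_crank_by(-88°): θ ← 48° -88° = -40°
rotate_crank_by(+44°): θ ← -40° +44° = 4°
rotate_crank_by(-7°): θ ← 4° -7° = -3°
rotate_crank_by(-42°): θ ← -3° -42° = -45°
rotate_crank_by(-31°): θ ← -45° -31° = -76°
crank pin P = (r cos θ, r sin θ) = (2.903063, -11.643549)
h = r sin θ − e = -11.643549 − 6 = -17.643549
x = r cos θ + √(L² − h²) = 2.903063 + √(62001.0 − 311.2948) = 2.903063 + 248.374123 = 251.277186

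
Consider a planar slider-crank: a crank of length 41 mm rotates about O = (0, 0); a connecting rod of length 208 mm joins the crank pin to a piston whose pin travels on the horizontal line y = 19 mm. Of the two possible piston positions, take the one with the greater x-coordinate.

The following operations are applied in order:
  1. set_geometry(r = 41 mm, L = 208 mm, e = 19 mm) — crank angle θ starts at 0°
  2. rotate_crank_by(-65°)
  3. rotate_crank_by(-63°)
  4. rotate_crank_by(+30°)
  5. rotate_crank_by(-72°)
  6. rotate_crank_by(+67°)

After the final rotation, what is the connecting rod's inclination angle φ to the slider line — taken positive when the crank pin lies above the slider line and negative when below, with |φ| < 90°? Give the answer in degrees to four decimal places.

set_geometry: r = 41 mm, L = 208 mm, e = 19 mm; θ ← 0°
rotate_crank_by(-65°): θ ← 0° -65° = -65°
rotate_crank_by(-63°): θ ← -65° -63° = -128°
rotate_crank_by(+30°): θ ← -128° +30° = -98°
rotate_crank_by(-72°): θ ← -98° -72° = -170°
rotate_crank_by(+67°): θ ← -170° +67° = -103°
crank pin P = (r cos θ, r sin θ) = (-9.222993, -39.949173)
h = r sin θ − e = -39.949173 − 19 = -58.949173
sin φ = h / L = -58.949173 / 208 = -0.28340948
φ = arcsin(-0.28340948) = -16.463799°

-16.4638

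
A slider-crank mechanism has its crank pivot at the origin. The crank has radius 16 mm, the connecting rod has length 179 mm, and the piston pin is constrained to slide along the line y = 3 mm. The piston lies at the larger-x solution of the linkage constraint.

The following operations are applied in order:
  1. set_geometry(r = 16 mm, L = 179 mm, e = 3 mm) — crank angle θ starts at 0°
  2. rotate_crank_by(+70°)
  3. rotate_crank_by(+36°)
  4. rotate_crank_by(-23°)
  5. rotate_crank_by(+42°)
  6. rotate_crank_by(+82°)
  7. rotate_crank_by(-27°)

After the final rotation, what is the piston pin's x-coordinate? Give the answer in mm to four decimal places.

set_geometry: r = 16 mm, L = 179 mm, e = 3 mm; θ ← 0°
rotate_crank_by(+70°): θ ← 0° +70° = 70°
rotate_crank_by(+36°): θ ← 70° +36° = 106°
rotate_crank_by(-23°): θ ← 106° -23° = 83°
rotate_crank_by(+42°): θ ← 83° +42° = 125°
rotate_crank_by(+82°): θ ← 125° +82° = 207°
rotate_crank_by(-27°): θ ← 207° -27° = 180°
crank pin P = (r cos θ, r sin θ) = (-16.000000, 0.000000)
h = r sin θ − e = 0.000000 − 3 = -3.000000
x = r cos θ + √(L² − h²) = -16.000000 + √(32041.0 − 9.0000) = -16.000000 + 178.974859 = 162.974859

162.9749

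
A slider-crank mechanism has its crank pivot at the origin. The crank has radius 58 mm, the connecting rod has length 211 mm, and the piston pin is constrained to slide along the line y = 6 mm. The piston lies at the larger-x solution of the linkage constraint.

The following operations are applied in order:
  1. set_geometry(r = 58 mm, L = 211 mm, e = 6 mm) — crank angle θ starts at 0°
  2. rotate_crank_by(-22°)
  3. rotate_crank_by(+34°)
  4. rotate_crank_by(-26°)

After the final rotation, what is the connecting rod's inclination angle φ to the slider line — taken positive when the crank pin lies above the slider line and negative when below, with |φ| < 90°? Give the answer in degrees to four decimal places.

set_geometry: r = 58 mm, L = 211 mm, e = 6 mm; θ ← 0°
rotate_crank_by(-22°): θ ← 0° -22° = -22°
rotate_crank_by(+34°): θ ← -22° +34° = 12°
rotate_crank_by(-26°): θ ← 12° -26° = -14°
crank pin P = (r cos θ, r sin θ) = (56.277152, -14.031470)
h = r sin θ − e = -14.031470 − 6 = -20.031470
sin φ = h / L = -20.031470 / 211 = -0.09493588
φ = arcsin(-0.09493588) = -5.447629°

-5.4476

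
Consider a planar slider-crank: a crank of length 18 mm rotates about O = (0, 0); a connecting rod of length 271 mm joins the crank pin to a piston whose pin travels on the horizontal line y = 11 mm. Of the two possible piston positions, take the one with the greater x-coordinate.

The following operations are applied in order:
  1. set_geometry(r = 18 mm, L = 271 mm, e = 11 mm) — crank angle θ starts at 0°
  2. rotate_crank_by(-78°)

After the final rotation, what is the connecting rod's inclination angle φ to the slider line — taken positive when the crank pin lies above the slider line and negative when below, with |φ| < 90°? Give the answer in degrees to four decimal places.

-6.0594

set_geometry: r = 18 mm, L = 271 mm, e = 11 mm; θ ← 0°
rotate_crank_by(-78°): θ ← 0° -78° = -78°
crank pin P = (r cos θ, r sin θ) = (3.742410, -17.606657)
h = r sin θ − e = -17.606657 − 11 = -28.606657
sin φ = h / L = -28.606657 / 271 = -0.10555962
φ = arcsin(-0.10555962) = -6.059410°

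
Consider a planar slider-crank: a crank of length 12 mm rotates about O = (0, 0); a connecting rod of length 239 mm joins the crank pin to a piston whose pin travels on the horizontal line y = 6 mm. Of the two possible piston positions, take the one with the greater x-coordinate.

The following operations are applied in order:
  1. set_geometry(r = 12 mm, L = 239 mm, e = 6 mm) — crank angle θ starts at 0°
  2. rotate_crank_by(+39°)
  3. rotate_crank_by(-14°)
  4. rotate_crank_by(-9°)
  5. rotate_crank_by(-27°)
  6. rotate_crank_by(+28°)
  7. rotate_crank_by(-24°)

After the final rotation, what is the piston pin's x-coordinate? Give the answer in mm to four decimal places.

250.7940

set_geometry: r = 12 mm, L = 239 mm, e = 6 mm; θ ← 0°
rotate_crank_by(+39°): θ ← 0° +39° = 39°
rotate_crank_by(-14°): θ ← 39° -14° = 25°
rotate_crank_by(-9°): θ ← 25° -9° = 16°
rotate_crank_by(-27°): θ ← 16° -27° = -11°
rotate_crank_by(+28°): θ ← -11° +28° = 17°
rotate_crank_by(-24°): θ ← 17° -24° = -7°
crank pin P = (r cos θ, r sin θ) = (11.910554, -1.462432)
h = r sin θ − e = -1.462432 − 6 = -7.462432
x = r cos θ + √(L² − h²) = 11.910554 + √(57121.0 − 55.6879) = 11.910554 + 238.883470 = 250.794024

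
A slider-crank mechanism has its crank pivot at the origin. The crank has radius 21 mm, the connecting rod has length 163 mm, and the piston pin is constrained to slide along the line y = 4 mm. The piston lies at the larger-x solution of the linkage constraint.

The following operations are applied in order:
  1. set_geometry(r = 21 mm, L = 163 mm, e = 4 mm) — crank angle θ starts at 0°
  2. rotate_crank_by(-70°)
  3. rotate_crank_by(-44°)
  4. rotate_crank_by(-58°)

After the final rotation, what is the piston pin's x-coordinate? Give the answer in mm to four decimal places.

set_geometry: r = 21 mm, L = 163 mm, e = 4 mm; θ ← 0°
rotate_crank_by(-70°): θ ← 0° -70° = -70°
rotate_crank_by(-44°): θ ← -70° -44° = -114°
rotate_crank_by(-58°): θ ← -114° -58° = -172°
crank pin P = (r cos θ, r sin θ) = (-20.795629, -2.922635)
h = r sin θ − e = -2.922635 − 4 = -6.922635
x = r cos θ + √(L² − h²) = -20.795629 + √(26569.0 − 47.9229) = -20.795629 + 162.852931 = 142.057302

142.0573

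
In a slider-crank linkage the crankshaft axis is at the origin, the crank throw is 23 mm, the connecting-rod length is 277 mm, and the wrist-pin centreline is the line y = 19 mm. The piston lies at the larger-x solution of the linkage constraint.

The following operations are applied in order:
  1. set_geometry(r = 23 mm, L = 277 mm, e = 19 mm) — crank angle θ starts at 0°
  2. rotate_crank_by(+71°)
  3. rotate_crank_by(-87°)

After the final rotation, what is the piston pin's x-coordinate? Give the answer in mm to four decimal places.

set_geometry: r = 23 mm, L = 277 mm, e = 19 mm; θ ← 0°
rotate_crank_by(+71°): θ ← 0° +71° = 71°
rotate_crank_by(-87°): θ ← 71° -87° = -16°
crank pin P = (r cos θ, r sin θ) = (22.109019, -6.339659)
h = r sin θ − e = -6.339659 − 19 = -25.339659
x = r cos θ + √(L² − h²) = 22.109019 + √(76729.0 − 642.0983) = 22.109019 + 275.838543 = 297.947562

297.9476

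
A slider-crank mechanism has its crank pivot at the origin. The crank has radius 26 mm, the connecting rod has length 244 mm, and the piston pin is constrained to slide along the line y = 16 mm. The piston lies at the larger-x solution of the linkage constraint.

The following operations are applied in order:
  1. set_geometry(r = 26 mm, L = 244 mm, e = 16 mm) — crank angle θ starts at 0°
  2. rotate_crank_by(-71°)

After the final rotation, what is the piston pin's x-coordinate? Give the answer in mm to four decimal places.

249.0661

set_geometry: r = 26 mm, L = 244 mm, e = 16 mm; θ ← 0°
rotate_crank_by(-71°): θ ← 0° -71° = -71°
crank pin P = (r cos θ, r sin θ) = (8.464772, -24.583483)
h = r sin θ − e = -24.583483 − 16 = -40.583483
x = r cos θ + √(L² − h²) = 8.464772 + √(59536.0 − 1647.0191) = 8.464772 + 240.601290 = 249.066062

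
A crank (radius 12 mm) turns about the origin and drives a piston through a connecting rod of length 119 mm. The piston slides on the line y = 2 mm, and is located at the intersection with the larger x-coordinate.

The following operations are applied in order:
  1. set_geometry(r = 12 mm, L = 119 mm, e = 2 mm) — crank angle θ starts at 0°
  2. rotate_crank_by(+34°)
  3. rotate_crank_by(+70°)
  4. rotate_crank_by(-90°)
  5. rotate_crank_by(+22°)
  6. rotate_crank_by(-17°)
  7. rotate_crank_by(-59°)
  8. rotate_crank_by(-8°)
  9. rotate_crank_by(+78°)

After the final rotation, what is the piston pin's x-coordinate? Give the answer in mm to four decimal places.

set_geometry: r = 12 mm, L = 119 mm, e = 2 mm; θ ← 0°
rotate_crank_by(+34°): θ ← 0° +34° = 34°
rotate_crank_by(+70°): θ ← 34° +70° = 104°
rotate_crank_by(-90°): θ ← 104° -90° = 14°
rotate_crank_by(+22°): θ ← 14° +22° = 36°
rotate_crank_by(-17°): θ ← 36° -17° = 19°
rotate_crank_by(-59°): θ ← 19° -59° = -40°
rotate_crank_by(-8°): θ ← -40° -8° = -48°
rotate_crank_by(+78°): θ ← -48° +78° = 30°
crank pin P = (r cos θ, r sin θ) = (10.392305, 6.000000)
h = r sin θ − e = 6.000000 − 2 = 4.000000
x = r cos θ + √(L² − h²) = 10.392305 + √(14161.0 − 16.0000) = 10.392305 + 118.932754 = 129.325059

129.3251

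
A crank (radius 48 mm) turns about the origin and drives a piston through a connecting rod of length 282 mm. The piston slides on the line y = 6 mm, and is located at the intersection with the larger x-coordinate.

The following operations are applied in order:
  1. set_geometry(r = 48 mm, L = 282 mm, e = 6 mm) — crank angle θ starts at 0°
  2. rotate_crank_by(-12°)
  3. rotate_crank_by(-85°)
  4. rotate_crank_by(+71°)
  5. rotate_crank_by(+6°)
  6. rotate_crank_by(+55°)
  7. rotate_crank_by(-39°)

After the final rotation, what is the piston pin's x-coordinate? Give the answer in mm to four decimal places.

329.7281

set_geometry: r = 48 mm, L = 282 mm, e = 6 mm; θ ← 0°
rotate_crank_by(-12°): θ ← 0° -12° = -12°
rotate_crank_by(-85°): θ ← -12° -85° = -97°
rotate_crank_by(+71°): θ ← -97° +71° = -26°
rotate_crank_by(+6°): θ ← -26° +6° = -20°
rotate_crank_by(+55°): θ ← -20° +55° = 35°
rotate_crank_by(-39°): θ ← 35° -39° = -4°
crank pin P = (r cos θ, r sin θ) = (47.883074, -3.348311)
h = r sin θ − e = -3.348311 − 6 = -9.348311
x = r cos θ + √(L² − h²) = 47.883074 + √(79524.0 − 87.3909) = 47.883074 + 281.845009 = 329.728083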